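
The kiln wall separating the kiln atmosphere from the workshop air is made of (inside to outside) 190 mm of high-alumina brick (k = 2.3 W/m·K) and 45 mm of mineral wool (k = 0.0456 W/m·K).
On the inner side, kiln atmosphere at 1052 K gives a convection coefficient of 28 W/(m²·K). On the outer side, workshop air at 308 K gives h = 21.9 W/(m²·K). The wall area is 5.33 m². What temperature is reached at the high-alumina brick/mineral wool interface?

T ≈ 976 K

Treating each layer as a thermal resistance in series:
R_inner film = 1/(h_i·A) = 1/(28×5.33) = 0.006701 K/W
R_high-alumina brick = L/(kA) = 0.19/(2.3×5.33) = 0.0155 K/W
R_mineral wool = L/(kA) = 0.045/(0.0456×5.33) = 0.1851 K/W
R_outer film = 1/(h_o·A) = 1/(21.9×5.33) = 0.008567 K/W
R_total = 0.2159 K/W;  Q = ΔT/R_total = 744/0.2159 = 3446 W
T_interface = T_inner − Q·ΣR(inner→interface) = 1052 − 3450×0.0222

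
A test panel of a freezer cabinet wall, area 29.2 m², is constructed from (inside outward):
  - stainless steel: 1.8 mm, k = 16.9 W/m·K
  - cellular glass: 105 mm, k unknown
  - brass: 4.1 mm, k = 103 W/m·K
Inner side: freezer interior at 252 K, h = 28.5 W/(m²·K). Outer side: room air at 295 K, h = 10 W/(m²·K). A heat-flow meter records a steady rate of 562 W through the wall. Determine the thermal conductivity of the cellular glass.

k ≈ 0.05 W/(m·K)

Treating each layer as a thermal resistance in series:
R_inner film = 1/(h_i·A) = 1/(28.5×29.2) = 0.001202 K/W
R_stainless steel = L/(kA) = 0.0018/(16.9×29.2) = 3.648×10^-6 K/W
R_brass = L/(kA) = 0.0041/(103×29.2) = 1.363×10^-6 K/W
R_outer film = 1/(h_o·A) = 1/(10×29.2) = 0.003425 K/W
Sum of known resistances R_other = 0.004631 K/W
Total R = ΔT/Q = 43/562 = 0.07651 K/W
R_cellular glass = R_total − R_other = 0.07188 K/W
k = L/(R·A) = 0.105/(0.07188×29.2)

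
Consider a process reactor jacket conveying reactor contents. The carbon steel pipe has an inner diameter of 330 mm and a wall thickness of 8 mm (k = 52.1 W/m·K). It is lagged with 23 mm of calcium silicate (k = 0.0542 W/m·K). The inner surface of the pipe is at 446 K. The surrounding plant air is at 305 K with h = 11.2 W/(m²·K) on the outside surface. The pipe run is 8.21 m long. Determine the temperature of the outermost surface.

For a radial system each layer contributes R = ln(r_out/r_in)/(2πkL); films add R = 1/(hA).
R_carbon steel pipe wall = ln(173/165)/(2π×52.1×8.21) = 1.762×10^-5 K/W
R_calcium silicate = ln(196/173)/(2π×0.0542×8.21) = 0.04464 K/W
R_outer film = 1/(h_o·2πr_oL) = 1/(11.2×2π×0.196×8.21) = 0.008831 K/W
R_total = 0.05349 K/W
Q = ΔT/R_total = 141/0.05349
Q = 2640 W
T_interface = T_inner − Q·ΣR(inner→interface) = 446 − 2640×0.04466

T ≈ 328 K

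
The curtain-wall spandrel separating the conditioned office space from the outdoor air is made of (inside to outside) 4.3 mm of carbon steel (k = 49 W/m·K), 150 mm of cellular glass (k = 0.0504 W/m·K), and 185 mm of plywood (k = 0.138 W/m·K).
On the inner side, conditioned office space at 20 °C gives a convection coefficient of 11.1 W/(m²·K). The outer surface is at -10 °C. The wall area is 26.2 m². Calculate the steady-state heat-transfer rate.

Q ≈ 178 W

Model the wall as resistances in series:
R_inner film = 1/(h_i·A) = 1/(11.1×26.2) = 0.003439 K/W
R_carbon steel = L/(kA) = 0.0043/(49×26.2) = 3.349×10^-6 K/W
R_cellular glass = L/(kA) = 0.15/(0.0504×26.2) = 0.1136 K/W
R_plywood = L/(kA) = 0.185/(0.138×26.2) = 0.05117 K/W
R_total = 0.1682 K/W
Q = ΔT / R_total = 30 / 0.1682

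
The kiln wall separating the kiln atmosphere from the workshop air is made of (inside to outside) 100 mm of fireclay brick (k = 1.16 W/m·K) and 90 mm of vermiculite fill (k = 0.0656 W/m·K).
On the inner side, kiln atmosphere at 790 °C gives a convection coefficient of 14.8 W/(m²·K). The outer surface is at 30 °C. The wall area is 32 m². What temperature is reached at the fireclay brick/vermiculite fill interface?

Using the resistance-network approach (series):
R_inner film = 1/(h_i·A) = 1/(14.8×32) = 0.002111 K/W
R_fireclay brick = L/(kA) = 0.1/(1.16×32) = 0.002694 K/W
R_vermiculite fill = L/(kA) = 0.09/(0.0656×32) = 0.04287 K/W
R_total = 0.04768 K/W;  Q = ΔT/R_total = 760/0.04768 = 15940 W
T_interface = T_inner − Q·ΣR(inner→interface) = 790 − 15900×0.004805

T ≈ 713 °C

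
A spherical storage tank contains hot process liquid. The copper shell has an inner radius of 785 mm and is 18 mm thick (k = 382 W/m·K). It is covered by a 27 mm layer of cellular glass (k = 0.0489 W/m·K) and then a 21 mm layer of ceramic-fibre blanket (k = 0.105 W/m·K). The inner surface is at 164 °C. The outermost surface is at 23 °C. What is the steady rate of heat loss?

Q ≈ 1590 W

For a spherical shell R = (1/r₁ − 1/r₂)/(4πk); film R = 1/(h·4πr²). In series:
R_copper shell = (1/0.785 − 1/0.803)/(4π×382) = 5.949×10^-6 K/W
R_cellular glass = (1/0.803 − 1/0.83)/(4π×0.0489) = 0.06593 K/W
R_ceramic-fibre blanket = (1/0.83 − 1/0.851)/(4π×0.105) = 0.02253 K/W
R_total = 0.08846 K/W
Q = ΔT/R_total = 141/0.08846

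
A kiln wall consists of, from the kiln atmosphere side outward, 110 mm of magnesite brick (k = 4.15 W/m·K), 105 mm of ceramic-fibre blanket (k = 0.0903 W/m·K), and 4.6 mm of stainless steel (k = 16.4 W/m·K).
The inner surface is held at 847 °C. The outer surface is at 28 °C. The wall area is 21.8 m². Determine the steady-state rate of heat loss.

Model the wall as resistances in series:
R_magnesite brick = L/(kA) = 0.11/(4.15×21.8) = 0.001216 K/W
R_ceramic-fibre blanket = L/(kA) = 0.105/(0.0903×21.8) = 0.05334 K/W
R_stainless steel = L/(kA) = 0.0046/(16.4×21.8) = 1.287×10^-5 K/W
R_total = 0.05457 K/W
Q = ΔT / R_total = 819 / 0.05457

Q ≈ 15000 W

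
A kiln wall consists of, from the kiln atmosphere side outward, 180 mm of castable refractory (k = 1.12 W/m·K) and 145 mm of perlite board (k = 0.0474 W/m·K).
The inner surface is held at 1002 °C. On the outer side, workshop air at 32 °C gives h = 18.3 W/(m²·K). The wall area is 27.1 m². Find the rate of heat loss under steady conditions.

Q ≈ 8030 W

Treating each layer as a thermal resistance in series:
R_castable refractory = L/(kA) = 0.18/(1.12×27.1) = 0.00593 K/W
R_perlite board = L/(kA) = 0.145/(0.0474×27.1) = 0.1129 K/W
R_outer film = 1/(h_o·A) = 1/(18.3×27.1) = 0.002016 K/W
R_total = 0.1208 K/W
Q = ΔT / R_total = 970 / 0.1208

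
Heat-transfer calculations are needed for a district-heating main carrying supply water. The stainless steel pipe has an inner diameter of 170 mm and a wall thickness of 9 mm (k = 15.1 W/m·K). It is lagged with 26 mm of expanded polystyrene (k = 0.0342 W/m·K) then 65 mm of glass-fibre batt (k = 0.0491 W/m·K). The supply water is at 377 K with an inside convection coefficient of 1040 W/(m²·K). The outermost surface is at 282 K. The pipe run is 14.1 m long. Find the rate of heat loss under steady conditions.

Cylindrical conduction, so R = ln(r₂/r₁)/(2πkL) per layer, in series:
R_inner film = 1/(h_i·2πr₁L) = 1/(1040×2π×0.085×14.1) = 1.277×10^-4 K/W
R_stainless steel pipe wall = ln(94/85)/(2π×15.1×14.1) = 7.523×10^-5 K/W
R_expanded polystyrene = ln(120/94)/(2π×0.0342×14.1) = 0.0806 K/W
R_glass-fibre batt = ln(185/120)/(2π×0.0491×14.1) = 0.09951 K/W
R_total = 0.1803 K/W
Q = ΔT/R_total = 95/0.1803

Q ≈ 527 W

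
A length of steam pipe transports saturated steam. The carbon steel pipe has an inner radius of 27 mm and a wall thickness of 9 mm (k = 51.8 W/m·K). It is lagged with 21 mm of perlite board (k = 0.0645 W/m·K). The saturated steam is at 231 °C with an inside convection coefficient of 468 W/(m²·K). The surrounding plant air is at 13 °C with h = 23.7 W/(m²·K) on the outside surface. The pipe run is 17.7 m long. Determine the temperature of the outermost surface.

Per-layer cylindrical resistances, series-summed:
R_inner film = 1/(h_i·2πr₁L) = 1/(468×2π×0.027×17.7) = 7.116×10^-4 K/W
R_carbon steel pipe wall = ln(36/27)/(2π×51.8×17.7) = 4.994×10^-5 K/W
R_perlite board = ln(57/36)/(2π×0.0645×17.7) = 0.06406 K/W
R_outer film = 1/(h_o·2πr_oL) = 1/(23.7×2π×0.057×17.7) = 0.006656 K/W
R_total = 0.07148 K/W
Q = ΔT/R_total = 218/0.07148
Q = 3050 W
T_interface = T_inner − Q·ΣR(inner→interface) = 231 − 3050×0.06482

T ≈ 33.3 °C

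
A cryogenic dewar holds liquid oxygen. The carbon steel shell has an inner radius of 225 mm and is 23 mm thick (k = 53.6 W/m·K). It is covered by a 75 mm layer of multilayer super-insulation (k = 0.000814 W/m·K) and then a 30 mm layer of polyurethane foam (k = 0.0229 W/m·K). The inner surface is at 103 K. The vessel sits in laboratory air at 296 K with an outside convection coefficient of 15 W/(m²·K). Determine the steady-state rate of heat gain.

Each spherical layer contributes R = (1/r_i − 1/r_o)/(4πk):
R_carbon steel shell = (1/0.225 − 1/0.248)/(4π×53.6) = 6.12×10^-4 K/W
R_multilayer super-insulation = (1/0.248 − 1/0.323)/(4π×0.000814) = 91.53 K/W
R_polyurethane foam = (1/0.323 − 1/0.353)/(4π×0.0229) = 0.9143 K/W
R_outer film = 1/(h·4πr_o²) = 1/(15×4π×0.353²) = 0.04257 K/W
R_total = 92.49 K/W
Q = ΔT/R_total = 193/92.49

Q ≈ 2.09 W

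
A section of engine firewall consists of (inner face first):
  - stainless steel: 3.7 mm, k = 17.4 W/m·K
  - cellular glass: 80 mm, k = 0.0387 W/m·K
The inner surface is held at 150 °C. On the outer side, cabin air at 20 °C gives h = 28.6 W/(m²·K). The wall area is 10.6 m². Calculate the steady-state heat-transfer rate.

Thermal resistances in series:
R_stainless steel = L/(kA) = 0.0037/(17.4×10.6) = 2.006×10^-5 K/W
R_cellular glass = L/(kA) = 0.08/(0.0387×10.6) = 0.195 K/W
R_outer film = 1/(h_o·A) = 1/(28.6×10.6) = 0.003299 K/W
R_total = 0.1983 K/W
Q = ΔT / R_total = 130 / 0.1983

Q ≈ 655 W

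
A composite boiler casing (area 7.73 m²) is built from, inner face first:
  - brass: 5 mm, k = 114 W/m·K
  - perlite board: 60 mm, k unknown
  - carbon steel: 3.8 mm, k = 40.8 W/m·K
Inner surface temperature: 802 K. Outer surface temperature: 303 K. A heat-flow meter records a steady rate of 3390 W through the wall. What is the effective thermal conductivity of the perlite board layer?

k ≈ 0.0527 W/(m·K)

Series thermal resistances:
R_brass = L/(kA) = 0.005/(114×7.73) = 5.674×10^-6 K/W
R_carbon steel = L/(kA) = 0.0038/(40.8×7.73) = 1.205×10^-5 K/W
Sum of known resistances R_other = 1.772×10^-5 K/W
Total R = ΔT/Q = 499/3390 = 0.1472 K/W
R_perlite board = R_total − R_other = 0.1472 K/W
k = L/(R·A) = 0.06/(0.1472×7.73)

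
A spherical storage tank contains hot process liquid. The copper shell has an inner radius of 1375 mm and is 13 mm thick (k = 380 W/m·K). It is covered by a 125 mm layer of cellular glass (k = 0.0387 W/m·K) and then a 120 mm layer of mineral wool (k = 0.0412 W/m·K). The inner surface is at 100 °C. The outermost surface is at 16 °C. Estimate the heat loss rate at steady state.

Q ≈ 389 W

Radial (spherical) resistances in series:
R_copper shell = (1/1.375 − 1/1.388)/(4π×380) = 1.426×10^-6 K/W
R_cellular glass = (1/1.388 − 1/1.513)/(4π×0.0387) = 0.1224 K/W
R_mineral wool = (1/1.513 − 1/1.633)/(4π×0.0412) = 0.09381 K/W
R_total = 0.2162 K/W
Q = ΔT/R_total = 84/0.2162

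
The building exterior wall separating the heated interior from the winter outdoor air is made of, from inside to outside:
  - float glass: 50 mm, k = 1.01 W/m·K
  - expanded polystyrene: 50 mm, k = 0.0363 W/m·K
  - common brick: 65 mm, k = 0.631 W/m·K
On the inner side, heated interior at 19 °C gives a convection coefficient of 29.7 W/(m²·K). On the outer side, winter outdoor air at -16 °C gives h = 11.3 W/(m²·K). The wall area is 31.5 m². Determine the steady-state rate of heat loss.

Series thermal resistances:
R_inner film = 1/(h_i·A) = 1/(29.7×31.5) = 0.001069 K/W
R_float glass = L/(kA) = 0.05/(1.01×31.5) = 0.001572 K/W
R_expanded polystyrene = L/(kA) = 0.05/(0.0363×31.5) = 0.04373 K/W
R_common brick = L/(kA) = 0.065/(0.631×31.5) = 0.00327 K/W
R_outer film = 1/(h_o·A) = 1/(11.3×31.5) = 0.002809 K/W
R_total = 0.05245 K/W
Q = ΔT / R_total = 35 / 0.05245

Q ≈ 667 W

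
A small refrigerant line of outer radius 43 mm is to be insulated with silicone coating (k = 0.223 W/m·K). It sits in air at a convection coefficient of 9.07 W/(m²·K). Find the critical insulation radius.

r_cr ≈ 24.6 mm

For a cylinder r_cr = k/h = 0.223/9.07
r_cr = 24.6 mm; since the bare radius (43 mm) is above r_cr, any added insulation will reduce heat loss.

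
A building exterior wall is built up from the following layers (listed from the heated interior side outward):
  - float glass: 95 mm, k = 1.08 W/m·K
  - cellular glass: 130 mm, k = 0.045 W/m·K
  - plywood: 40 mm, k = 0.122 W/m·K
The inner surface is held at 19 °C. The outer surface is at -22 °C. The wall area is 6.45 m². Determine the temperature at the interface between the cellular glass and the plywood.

T ≈ -17.9 °C

Model the wall as resistances in series:
R_float glass = L/(kA) = 0.095/(1.08×6.45) = 0.01364 K/W
R_cellular glass = L/(kA) = 0.13/(0.045×6.45) = 0.4479 K/W
R_plywood = L/(kA) = 0.04/(0.122×6.45) = 0.05083 K/W
R_total = 0.5124 K/W;  Q = ΔT/R_total = 41/0.5124 = 80.02 W
T_interface = T_inner − Q·ΣR(inner→interface) = 19 − 80×0.4615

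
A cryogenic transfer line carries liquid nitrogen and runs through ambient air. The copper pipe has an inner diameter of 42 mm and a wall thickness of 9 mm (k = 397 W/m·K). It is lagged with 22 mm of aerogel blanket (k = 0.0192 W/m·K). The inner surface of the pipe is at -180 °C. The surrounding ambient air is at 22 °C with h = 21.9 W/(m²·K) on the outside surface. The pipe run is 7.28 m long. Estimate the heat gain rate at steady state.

Q ≈ 313 W

Per-layer cylindrical resistances, series-summed:
R_copper pipe wall = ln(30/21)/(2π×397×7.28) = 1.964×10^-5 K/W
R_aerogel blanket = ln(52/30)/(2π×0.0192×7.28) = 0.6263 K/W
R_outer film = 1/(h_o·2πr_oL) = 1/(21.9×2π×0.052×7.28) = 0.0192 K/W
R_total = 0.6455 K/W
Q = ΔT/R_total = 202/0.6455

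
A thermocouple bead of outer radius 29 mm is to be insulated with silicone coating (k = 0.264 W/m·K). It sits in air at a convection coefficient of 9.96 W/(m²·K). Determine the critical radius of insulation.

For a sphere r_cr = 2k/h = 2×0.264/9.96
r_cr = 53 mm; since the bare radius (29 mm) is below r_cr, adding a thin layer of insulation will *increase* heat loss.

r_cr ≈ 53 mm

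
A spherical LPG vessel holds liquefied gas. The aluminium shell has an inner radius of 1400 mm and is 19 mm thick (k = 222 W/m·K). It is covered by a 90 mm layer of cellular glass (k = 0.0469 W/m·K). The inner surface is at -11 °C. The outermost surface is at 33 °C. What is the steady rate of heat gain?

For a spherical shell R = (1/r₁ − 1/r₂)/(4πk); film R = 1/(h·4πr²). In series:
R_aluminium shell = (1/1.4 − 1/1.419)/(4π×222) = 3.428×10^-6 K/W
R_cellular glass = (1/1.419 − 1/1.509)/(4π×0.0469) = 0.07132 K/W
R_total = 0.07132 K/W
Q = ΔT/R_total = 44/0.07132

Q ≈ 617 W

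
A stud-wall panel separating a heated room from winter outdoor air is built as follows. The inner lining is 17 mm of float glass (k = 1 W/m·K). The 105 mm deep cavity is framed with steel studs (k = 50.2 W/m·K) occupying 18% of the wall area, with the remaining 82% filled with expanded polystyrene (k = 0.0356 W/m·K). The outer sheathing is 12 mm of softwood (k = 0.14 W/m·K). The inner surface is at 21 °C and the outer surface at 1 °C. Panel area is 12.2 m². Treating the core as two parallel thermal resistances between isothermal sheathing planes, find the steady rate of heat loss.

Sheathing layers in series; stud and cavity paths in parallel between them.
R_inner = 0.017/(1×12.2) = 0.001393 K/W
R_stud  = 0.105/(50.2×0.18×12.2) = 9.525×10^-4 K/W
R_cav   = 0.105/(0.0356×0.82×12.2) = 0.2948 K/W
1/R_core = 1/R_stud + 1/R_cav → R_core = 9.494×10^-4 K/W
R_outer = 0.012/(0.14×12.2) = 0.007026 K/W
R_total = 0.009369 K/W
Q = ΔT/R_total = 20/0.009369

Q ≈ 2130 W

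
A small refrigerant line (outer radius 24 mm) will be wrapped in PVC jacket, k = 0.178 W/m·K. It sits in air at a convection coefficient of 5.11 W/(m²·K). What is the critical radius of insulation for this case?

For a cylinder r_cr = k/h = 0.178/5.11
r_cr = 34.8 mm; since the bare radius (24 mm) is below r_cr, adding a thin layer of insulation will *increase* heat loss.

r_cr ≈ 34.8 mm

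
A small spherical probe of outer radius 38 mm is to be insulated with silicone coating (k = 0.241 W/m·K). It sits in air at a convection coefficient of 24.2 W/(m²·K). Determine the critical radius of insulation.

r_cr ≈ 19.9 mm

For a sphere r_cr = 2k/h = 2×0.241/24.2
r_cr = 19.9 mm; since the bare radius (38 mm) is above r_cr, any added insulation will reduce heat loss.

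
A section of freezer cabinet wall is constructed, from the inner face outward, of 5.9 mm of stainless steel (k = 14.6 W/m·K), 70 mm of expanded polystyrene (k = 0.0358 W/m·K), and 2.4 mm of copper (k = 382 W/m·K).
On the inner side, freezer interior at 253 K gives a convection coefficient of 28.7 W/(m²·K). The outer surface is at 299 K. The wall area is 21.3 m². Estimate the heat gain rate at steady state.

Q ≈ 492 W

Thermal resistances in series:
R_inner film = 1/(h_i·A) = 1/(28.7×21.3) = 0.001636 K/W
R_stainless steel = L/(kA) = 0.0059/(14.6×21.3) = 1.897×10^-5 K/W
R_expanded polystyrene = L/(kA) = 0.07/(0.0358×21.3) = 0.0918 K/W
R_copper = L/(kA) = 0.0024/(382×21.3) = 2.95×10^-7 K/W
R_total = 0.09345 K/W
Q = ΔT / R_total = 46 / 0.09345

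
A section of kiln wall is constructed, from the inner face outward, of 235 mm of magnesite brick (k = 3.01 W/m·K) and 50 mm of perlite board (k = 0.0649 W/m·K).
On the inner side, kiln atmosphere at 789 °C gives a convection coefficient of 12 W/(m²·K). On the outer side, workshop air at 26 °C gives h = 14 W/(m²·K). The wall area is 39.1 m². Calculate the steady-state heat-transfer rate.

Q ≈ 29700 W

Treating each layer as a thermal resistance in series:
R_inner film = 1/(h_i·A) = 1/(12×39.1) = 0.002131 K/W
R_magnesite brick = L/(kA) = 0.235/(3.01×39.1) = 0.001997 K/W
R_perlite board = L/(kA) = 0.05/(0.0649×39.1) = 0.0197 K/W
R_outer film = 1/(h_o·A) = 1/(14×39.1) = 0.001827 K/W
R_total = 0.02566 K/W
Q = ΔT / R_total = 763 / 0.02566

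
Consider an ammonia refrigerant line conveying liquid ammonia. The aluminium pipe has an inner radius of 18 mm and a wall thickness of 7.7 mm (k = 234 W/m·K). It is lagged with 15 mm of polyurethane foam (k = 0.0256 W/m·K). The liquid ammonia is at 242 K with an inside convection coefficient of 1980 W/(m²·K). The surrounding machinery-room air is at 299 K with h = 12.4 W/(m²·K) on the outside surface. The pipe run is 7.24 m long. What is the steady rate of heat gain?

Q ≈ 130 W

Per-layer cylindrical resistances, series-summed:
R_inner film = 1/(h_i·2πr₁L) = 1/(1980×2π×0.018×7.24) = 6.168×10^-4 K/W
R_aluminium pipe wall = ln(25.7/18)/(2π×234×7.24) = 3.346×10^-5 K/W
R_polyurethane foam = ln(40.7/25.7)/(2π×0.0256×7.24) = 0.3948 K/W
R_outer film = 1/(h_o·2πr_oL) = 1/(12.4×2π×0.0407×7.24) = 0.04356 K/W
R_total = 0.439 K/W
Q = ΔT/R_total = 57/0.439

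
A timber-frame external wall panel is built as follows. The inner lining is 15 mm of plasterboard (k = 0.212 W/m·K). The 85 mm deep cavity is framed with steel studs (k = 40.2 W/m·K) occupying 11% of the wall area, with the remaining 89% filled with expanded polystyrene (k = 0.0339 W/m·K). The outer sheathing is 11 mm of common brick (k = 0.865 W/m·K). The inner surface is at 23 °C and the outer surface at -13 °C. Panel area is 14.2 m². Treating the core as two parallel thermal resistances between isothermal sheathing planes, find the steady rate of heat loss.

Q ≈ 4980 W

Sheathing layers in series; stud and cavity paths in parallel between them.
R_inner = 0.015/(0.212×14.2) = 0.004983 K/W
R_stud  = 0.085/(40.2×0.11×14.2) = 0.001354 K/W
R_cav   = 0.085/(0.0339×0.89×14.2) = 0.1984 K/W
1/R_core = 1/R_stud + 1/R_cav → R_core = 0.001344 K/W
R_outer = 0.011/(0.865×14.2) = 8.955×10^-4 K/W
R_total = 0.007223 K/W
Q = ΔT/R_total = 36/0.007223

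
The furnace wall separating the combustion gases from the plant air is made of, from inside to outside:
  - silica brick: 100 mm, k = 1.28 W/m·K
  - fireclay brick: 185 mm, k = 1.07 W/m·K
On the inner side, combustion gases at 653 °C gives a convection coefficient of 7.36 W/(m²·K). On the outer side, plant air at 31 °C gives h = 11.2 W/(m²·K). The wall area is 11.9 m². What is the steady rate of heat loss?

Series thermal resistances:
R_inner film = 1/(h_i·A) = 1/(7.36×11.9) = 0.01142 K/W
R_silica brick = L/(kA) = 0.1/(1.28×11.9) = 0.006565 K/W
R_fireclay brick = L/(kA) = 0.185/(1.07×11.9) = 0.01453 K/W
R_outer film = 1/(h_o·A) = 1/(11.2×11.9) = 0.007503 K/W
R_total = 0.04001 K/W
Q = ΔT / R_total = 622 / 0.04001

Q ≈ 15500 W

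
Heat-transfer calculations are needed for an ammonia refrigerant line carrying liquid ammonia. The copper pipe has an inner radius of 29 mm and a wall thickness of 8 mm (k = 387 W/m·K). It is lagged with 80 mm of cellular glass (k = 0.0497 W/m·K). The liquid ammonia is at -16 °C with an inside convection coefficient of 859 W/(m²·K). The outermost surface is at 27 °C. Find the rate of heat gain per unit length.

Cylindrical conduction, so R = ln(r₂/r₁)/(2πkL) per layer, in series:
R_inner film = 1/(h_i·2πr₁L) = 1/(859×2π×0.029×1) = 0.006389 K/W
R_copper pipe wall = ln(37/29)/(2π×387×1) = 1.002×10^-4 K/W
R_cellular glass = ln(117/37)/(2π×0.0497×1) = 3.687 K/W
R_total = 3.693 K/W
Q = ΔT/R_total = 43/3.693

q′ ≈ 11.6 W/m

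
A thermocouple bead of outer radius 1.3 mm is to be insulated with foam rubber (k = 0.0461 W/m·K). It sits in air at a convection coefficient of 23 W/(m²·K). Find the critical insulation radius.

r_cr ≈ 4.01 mm

For a sphere r_cr = 2k/h = 2×0.0461/23
r_cr = 4.01 mm; since the bare radius (1.3 mm) is below r_cr, adding a thin layer of insulation will *increase* heat loss.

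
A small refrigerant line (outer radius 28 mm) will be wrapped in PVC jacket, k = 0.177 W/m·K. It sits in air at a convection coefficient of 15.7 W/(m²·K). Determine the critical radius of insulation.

r_cr ≈ 11.3 mm

For a cylinder r_cr = k/h = 0.177/15.7
r_cr = 11.3 mm; since the bare radius (28 mm) is above r_cr, any added insulation will reduce heat loss.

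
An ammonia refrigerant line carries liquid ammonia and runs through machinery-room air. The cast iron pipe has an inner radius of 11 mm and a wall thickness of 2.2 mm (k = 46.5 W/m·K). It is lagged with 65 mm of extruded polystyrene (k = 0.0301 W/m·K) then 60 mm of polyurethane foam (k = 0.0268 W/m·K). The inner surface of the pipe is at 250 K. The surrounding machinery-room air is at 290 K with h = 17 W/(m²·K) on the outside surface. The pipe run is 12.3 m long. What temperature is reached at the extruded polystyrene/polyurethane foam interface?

For a radial system each layer contributes R = ln(r_out/r_in)/(2πkL); films add R = 1/(hA).
R_cast iron pipe wall = ln(13.2/11)/(2π×46.5×12.3) = 5.073×10^-5 K/W
R_extruded polystyrene = ln(78.2/13.2)/(2π×0.0301×12.3) = 0.7648 K/W
R_polyurethane foam = ln(138.2/78.2)/(2π×0.0268×12.3) = 0.2749 K/W
R_outer film = 1/(h_o·2πr_oL) = 1/(17×2π×0.1382×12.3) = 0.005508 K/W
R_total = 1.045 K/W
Q = ΔT/R_total = 40/1.045
Q = 38.3 W
T_interface = T_inner + Q·ΣR(inner→interface) = 250 + 38.3×0.7648

T ≈ 279 K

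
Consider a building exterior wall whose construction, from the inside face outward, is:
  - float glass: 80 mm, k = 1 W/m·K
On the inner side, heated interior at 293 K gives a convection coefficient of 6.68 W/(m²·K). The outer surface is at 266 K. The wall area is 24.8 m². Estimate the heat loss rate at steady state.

Series thermal resistances:
R_inner film = 1/(h_i·A) = 1/(6.68×24.8) = 0.006036 K/W
R_float glass = L/(kA) = 0.08/(1×24.8) = 0.003226 K/W
R_total = 0.009262 K/W
Q = ΔT / R_total = 27 / 0.009262

Q ≈ 2920 W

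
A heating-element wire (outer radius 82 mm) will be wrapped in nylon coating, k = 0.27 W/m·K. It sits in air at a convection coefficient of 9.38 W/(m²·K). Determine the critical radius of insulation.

For a cylinder r_cr = k/h = 0.27/9.38
r_cr = 28.8 mm; since the bare radius (82 mm) is above r_cr, any added insulation will reduce heat loss.

r_cr ≈ 28.8 mm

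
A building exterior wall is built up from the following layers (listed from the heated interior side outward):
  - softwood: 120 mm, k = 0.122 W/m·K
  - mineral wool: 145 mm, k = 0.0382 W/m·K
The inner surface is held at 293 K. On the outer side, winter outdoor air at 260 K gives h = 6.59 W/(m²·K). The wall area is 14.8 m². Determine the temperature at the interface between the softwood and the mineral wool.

Series thermal resistances:
R_softwood = L/(kA) = 0.12/(0.122×14.8) = 0.06646 K/W
R_mineral wool = L/(kA) = 0.145/(0.0382×14.8) = 0.2565 K/W
R_outer film = 1/(h_o·A) = 1/(6.59×14.8) = 0.01025 K/W
R_total = 0.3332 K/W;  Q = ΔT/R_total = 33/0.3332 = 99.04 W
T_interface = T_inner − Q·ΣR(inner→interface) = 293 − 99×0.06646

T ≈ 286 K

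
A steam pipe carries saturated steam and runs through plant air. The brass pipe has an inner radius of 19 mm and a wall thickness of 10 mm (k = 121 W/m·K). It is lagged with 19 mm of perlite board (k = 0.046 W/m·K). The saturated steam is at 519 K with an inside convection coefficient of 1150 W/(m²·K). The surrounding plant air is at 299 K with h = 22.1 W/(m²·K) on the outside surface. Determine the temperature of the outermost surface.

Radial resistances (cylindrical: R_cond = ln(r_o/r_i)/(2πkL), R_conv = 1/(h·2πrL)):
R_inner film = 1/(h_i·2πr₁L) = 1/(1150×2π×0.019×1) = 0.007284 K/W
R_brass pipe wall = ln(29/19)/(2π×121×1) = 5.562×10^-4 K/W
R_perlite board = ln(48/29)/(2π×0.046×1) = 1.743 K/W
R_outer film = 1/(h_o·2πr_oL) = 1/(22.1×2π×0.048×1) = 0.15 K/W
R_total = 1.901 K/W
Q = ΔT/R_total = 220/1.901
Q = 116 W/m
T_interface = T_inner − Q·ΣR(inner→interface) = 519 − 116×1.751

T ≈ 316 K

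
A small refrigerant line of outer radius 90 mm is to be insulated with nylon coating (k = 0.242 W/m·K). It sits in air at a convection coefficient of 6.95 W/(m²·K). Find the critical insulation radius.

r_cr ≈ 34.8 mm

For a cylinder r_cr = k/h = 0.242/6.95
r_cr = 34.8 mm; since the bare radius (90 mm) is above r_cr, any added insulation will reduce heat loss.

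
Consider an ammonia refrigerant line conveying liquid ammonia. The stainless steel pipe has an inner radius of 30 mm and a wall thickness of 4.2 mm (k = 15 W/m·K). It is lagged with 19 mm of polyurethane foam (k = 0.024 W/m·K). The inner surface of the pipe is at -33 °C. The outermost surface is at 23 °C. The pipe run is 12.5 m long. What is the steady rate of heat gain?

Q ≈ 239 W

Per-layer cylindrical resistances, series-summed:
R_stainless steel pipe wall = ln(34.2/30)/(2π×15×12.5) = 1.112×10^-4 K/W
R_polyurethane foam = ln(53.2/34.2)/(2π×0.024×12.5) = 0.2344 K/W
R_total = 0.2345 K/W
Q = ΔT/R_total = 56/0.2345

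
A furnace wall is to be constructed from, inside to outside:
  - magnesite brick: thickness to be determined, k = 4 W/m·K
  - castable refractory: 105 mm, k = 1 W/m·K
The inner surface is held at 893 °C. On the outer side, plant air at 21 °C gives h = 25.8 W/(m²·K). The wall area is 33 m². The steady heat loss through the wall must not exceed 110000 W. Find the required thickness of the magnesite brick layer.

L ≈ 471 mm

Series thermal resistances:
R_castable refractory = L/(kA) = 0.105/(1×33) = 0.003182 K/W
R_outer film = 1/(h_o·A) = 1/(25.8×33) = 0.001175 K/W
Sum of the known resistances R_other = 0.004356 K/W
Required total resistance R_tot = ΔT/Q_allow = 872/110000 = 0.007927 K/W
R_magnesite brick = R_tot − R_other = 0.003571 K/W
L = R·k·A = 0.003571×4×33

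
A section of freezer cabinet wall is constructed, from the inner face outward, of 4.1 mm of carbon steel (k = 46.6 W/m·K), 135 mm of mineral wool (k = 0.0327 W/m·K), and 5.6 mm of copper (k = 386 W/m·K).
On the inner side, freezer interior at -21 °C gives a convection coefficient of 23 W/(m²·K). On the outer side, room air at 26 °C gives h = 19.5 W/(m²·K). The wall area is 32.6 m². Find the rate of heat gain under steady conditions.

Thermal resistances in series:
R_inner film = 1/(h_i·A) = 1/(23×32.6) = 0.001334 K/W
R_carbon steel = L/(kA) = 0.0041/(46.6×32.6) = 2.699×10^-6 K/W
R_mineral wool = L/(kA) = 0.135/(0.0327×32.6) = 0.1266 K/W
R_copper = L/(kA) = 0.0056/(386×32.6) = 4.45×10^-7 K/W
R_outer film = 1/(h_o·A) = 1/(19.5×32.6) = 0.001573 K/W
R_total = 0.1295 K/W
Q = ΔT / R_total = 47 / 0.1295

Q ≈ 363 W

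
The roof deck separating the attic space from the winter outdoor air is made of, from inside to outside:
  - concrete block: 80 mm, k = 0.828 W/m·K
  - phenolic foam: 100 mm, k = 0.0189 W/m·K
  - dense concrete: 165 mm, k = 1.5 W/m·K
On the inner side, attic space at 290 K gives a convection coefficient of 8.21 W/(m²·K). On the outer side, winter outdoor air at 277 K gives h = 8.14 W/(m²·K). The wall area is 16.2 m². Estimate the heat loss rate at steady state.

Q ≈ 36.7 W

Using the resistance-network approach (series):
R_inner film = 1/(h_i·A) = 1/(8.21×16.2) = 0.007519 K/W
R_concrete block = L/(kA) = 0.08/(0.828×16.2) = 0.005964 K/W
R_phenolic foam = L/(kA) = 0.1/(0.0189×16.2) = 0.3266 K/W
R_dense concrete = L/(kA) = 0.165/(1.5×16.2) = 0.00679 K/W
R_outer film = 1/(h_o·A) = 1/(8.14×16.2) = 0.007583 K/W
R_total = 0.3545 K/W
Q = ΔT / R_total = 13 / 0.3545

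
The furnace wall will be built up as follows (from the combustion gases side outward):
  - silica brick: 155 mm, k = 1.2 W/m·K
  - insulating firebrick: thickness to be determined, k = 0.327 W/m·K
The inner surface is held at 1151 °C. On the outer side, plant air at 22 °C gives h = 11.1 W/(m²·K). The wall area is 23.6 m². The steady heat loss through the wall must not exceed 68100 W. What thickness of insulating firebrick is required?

L ≈ 56.2 mm

Thermal resistances in series:
R_silica brick = L/(kA) = 0.155/(1.2×23.6) = 0.005473 K/W
R_outer film = 1/(h_o·A) = 1/(11.1×23.6) = 0.003817 K/W
Sum of the known resistances R_other = 0.009291 K/W
Required total resistance R_tot = ΔT/Q_allow = 1129/68100 = 0.01658 K/W
R_insulating firebrick = R_tot − R_other = 0.007288 K/W
L = R·k·A = 0.007288×0.327×23.6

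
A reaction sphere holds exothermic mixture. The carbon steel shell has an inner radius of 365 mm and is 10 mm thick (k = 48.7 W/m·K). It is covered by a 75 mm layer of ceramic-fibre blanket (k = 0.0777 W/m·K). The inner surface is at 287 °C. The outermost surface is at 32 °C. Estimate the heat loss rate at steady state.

Spherical conduction: R = (1/r_in − 1/r_out)/(4πk) per layer; series-sum.
R_carbon steel shell = (1/0.365 − 1/0.375)/(4π×48.7) = 1.194×10^-4 K/W
R_ceramic-fibre blanket = (1/0.375 − 1/0.45)/(4π×0.0777) = 0.4552 K/W
R_total = 0.4553 K/W
Q = ΔT/R_total = 255/0.4553

Q ≈ 560 W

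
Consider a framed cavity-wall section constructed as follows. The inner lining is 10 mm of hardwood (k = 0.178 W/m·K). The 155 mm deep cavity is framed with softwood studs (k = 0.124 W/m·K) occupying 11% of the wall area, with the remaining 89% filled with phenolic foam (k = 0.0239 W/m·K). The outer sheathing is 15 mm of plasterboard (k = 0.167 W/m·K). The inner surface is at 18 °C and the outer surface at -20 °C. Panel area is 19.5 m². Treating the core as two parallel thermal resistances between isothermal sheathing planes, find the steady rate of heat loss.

Sheathing layers in series; stud and cavity paths in parallel between them.
R_inner = 0.01/(0.178×19.5) = 0.002881 K/W
R_stud  = 0.155/(0.124×0.11×19.5) = 0.5828 K/W
R_cav   = 0.155/(0.0239×0.89×19.5) = 0.3737 K/W
1/R_core = 1/R_stud + 1/R_cav → R_core = 0.2277 K/W
R_outer = 0.015/(0.167×19.5) = 0.004606 K/W
R_total = 0.2352 K/W
Q = ΔT/R_total = 38/0.2352

Q ≈ 162 W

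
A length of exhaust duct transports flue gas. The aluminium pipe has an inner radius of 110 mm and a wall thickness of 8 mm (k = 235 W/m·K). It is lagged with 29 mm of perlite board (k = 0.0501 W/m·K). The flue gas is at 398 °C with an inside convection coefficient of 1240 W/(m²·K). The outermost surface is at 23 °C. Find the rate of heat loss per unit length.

Cylindrical conduction, so R = ln(r₂/r₁)/(2πkL) per layer, in series:
R_inner film = 1/(h_i·2πr₁L) = 1/(1240×2π×0.11×1) = 0.001167 K/W
R_aluminium pipe wall = ln(118/110)/(2π×235×1) = 4.755×10^-5 K/W
R_perlite board = ln(147/118)/(2π×0.0501×1) = 0.6981 K/W
R_total = 0.6993 K/W
Q = ΔT/R_total = 375/0.6993

q′ ≈ 536 W/m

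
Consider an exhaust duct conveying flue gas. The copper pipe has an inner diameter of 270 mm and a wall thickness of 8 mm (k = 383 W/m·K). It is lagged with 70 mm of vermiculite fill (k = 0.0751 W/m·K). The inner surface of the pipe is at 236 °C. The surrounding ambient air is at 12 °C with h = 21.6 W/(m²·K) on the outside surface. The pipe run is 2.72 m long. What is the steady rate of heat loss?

Q ≈ 693 W

Radial resistances (cylindrical: R_cond = ln(r_o/r_i)/(2πkL), R_conv = 1/(h·2πrL)):
R_copper pipe wall = ln(143/135)/(2π×383×2.72) = 8.795×10^-6 K/W
R_vermiculite fill = ln(213/143)/(2π×0.0751×2.72) = 0.3104 K/W
R_outer film = 1/(h_o·2πr_oL) = 1/(21.6×2π×0.213×2.72) = 0.01272 K/W
R_total = 0.3232 K/W
Q = ΔT/R_total = 224/0.3232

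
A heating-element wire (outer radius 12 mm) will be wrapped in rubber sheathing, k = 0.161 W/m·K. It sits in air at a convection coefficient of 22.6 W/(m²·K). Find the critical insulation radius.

For a cylinder r_cr = k/h = 0.161/22.6
r_cr = 7.12 mm; since the bare radius (12 mm) is above r_cr, any added insulation will reduce heat loss.

r_cr ≈ 7.12 mm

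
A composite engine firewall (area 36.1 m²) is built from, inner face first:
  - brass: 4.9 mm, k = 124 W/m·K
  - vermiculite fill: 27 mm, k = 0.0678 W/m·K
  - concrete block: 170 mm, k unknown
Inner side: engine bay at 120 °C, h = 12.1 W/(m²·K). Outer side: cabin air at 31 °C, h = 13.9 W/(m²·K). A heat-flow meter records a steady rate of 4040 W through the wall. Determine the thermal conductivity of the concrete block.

Thermal resistances in series:
R_inner film = 1/(h_i·A) = 1/(12.1×36.1) = 0.002289 K/W
R_brass = L/(kA) = 0.0049/(124×36.1) = 1.095×10^-6 K/W
R_vermiculite fill = L/(kA) = 0.027/(0.0678×36.1) = 0.01103 K/W
R_outer film = 1/(h_o·A) = 1/(13.9×36.1) = 0.001993 K/W
Sum of known resistances R_other = 0.01531 K/W
Total R = ΔT/Q = 89/4040 = 0.02203 K/W
R_concrete block = R_total − R_other = 0.006715 K/W
k = L/(R·A) = 0.17/(0.006715×36.1)

k ≈ 0.701 W/(m·K)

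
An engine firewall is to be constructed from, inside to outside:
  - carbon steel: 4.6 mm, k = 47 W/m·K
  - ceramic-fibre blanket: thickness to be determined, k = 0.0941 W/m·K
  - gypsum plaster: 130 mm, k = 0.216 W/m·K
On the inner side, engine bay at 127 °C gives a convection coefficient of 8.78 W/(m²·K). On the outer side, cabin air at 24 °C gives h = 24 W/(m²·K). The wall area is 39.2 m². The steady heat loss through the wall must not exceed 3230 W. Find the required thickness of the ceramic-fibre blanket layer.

L ≈ 46.3 mm

Series thermal resistances:
R_inner film = 1/(h_i·A) = 1/(8.78×39.2) = 0.002905 K/W
R_carbon steel = L/(kA) = 0.0046/(47×39.2) = 2.497×10^-6 K/W
R_gypsum plaster = L/(kA) = 0.13/(0.216×39.2) = 0.01535 K/W
R_outer film = 1/(h_o·A) = 1/(24×39.2) = 0.001063 K/W
Sum of the known resistances R_other = 0.01932 K/W
Required total resistance R_tot = ΔT/Q_allow = 103/3230 = 0.03189 K/W
R_ceramic-fibre blanket = R_tot − R_other = 0.01256 K/W
L = R·k·A = 0.01256×0.0941×39.2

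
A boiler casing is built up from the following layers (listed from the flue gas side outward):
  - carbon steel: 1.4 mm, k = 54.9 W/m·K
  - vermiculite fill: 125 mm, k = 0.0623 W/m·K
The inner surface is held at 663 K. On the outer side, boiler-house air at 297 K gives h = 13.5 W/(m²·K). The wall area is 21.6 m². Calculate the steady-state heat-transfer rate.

Q ≈ 3800 W

Treating each layer as a thermal resistance in series:
R_carbon steel = L/(kA) = 0.0014/(54.9×21.6) = 1.181×10^-6 K/W
R_vermiculite fill = L/(kA) = 0.125/(0.0623×21.6) = 0.09289 K/W
R_outer film = 1/(h_o·A) = 1/(13.5×21.6) = 0.003429 K/W
R_total = 0.09632 K/W
Q = ΔT / R_total = 366 / 0.09632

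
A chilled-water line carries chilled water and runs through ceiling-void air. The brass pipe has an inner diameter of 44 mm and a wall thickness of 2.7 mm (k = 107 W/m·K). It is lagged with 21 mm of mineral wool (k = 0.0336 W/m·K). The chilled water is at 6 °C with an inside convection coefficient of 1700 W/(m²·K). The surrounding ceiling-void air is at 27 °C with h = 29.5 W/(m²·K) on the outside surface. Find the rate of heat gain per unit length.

Radial resistances (cylindrical: R_cond = ln(r_o/r_i)/(2πkL), R_conv = 1/(h·2πrL)):
R_inner film = 1/(h_i·2πr₁L) = 1/(1700×2π×0.022×1) = 0.004255 K/W
R_brass pipe wall = ln(24.7/22)/(2π×107×1) = 1.722×10^-4 K/W
R_mineral wool = ln(45.7/24.7)/(2π×0.0336×1) = 2.915 K/W
R_outer film = 1/(h_o·2πr_oL) = 1/(29.5×2π×0.0457×1) = 0.1181 K/W
R_total = 3.037 K/W
Q = ΔT/R_total = 21/3.037

q′ ≈ 6.91 W/m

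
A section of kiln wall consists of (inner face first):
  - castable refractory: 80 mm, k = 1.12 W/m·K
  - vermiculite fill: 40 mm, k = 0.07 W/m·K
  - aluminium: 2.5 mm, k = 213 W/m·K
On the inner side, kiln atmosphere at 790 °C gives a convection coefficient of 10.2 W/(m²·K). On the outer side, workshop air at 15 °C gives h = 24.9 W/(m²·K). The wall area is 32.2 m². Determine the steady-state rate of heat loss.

Q ≈ 31900 W

Model the wall as resistances in series:
R_inner film = 1/(h_i·A) = 1/(10.2×32.2) = 0.003045 K/W
R_castable refractory = L/(kA) = 0.08/(1.12×32.2) = 0.002218 K/W
R_vermiculite fill = L/(kA) = 0.04/(0.07×32.2) = 0.01775 K/W
R_aluminium = L/(kA) = 0.0025/(213×32.2) = 3.645×10^-7 K/W
R_outer film = 1/(h_o·A) = 1/(24.9×32.2) = 0.001247 K/W
R_total = 0.02426 K/W
Q = ΔT / R_total = 775 / 0.02426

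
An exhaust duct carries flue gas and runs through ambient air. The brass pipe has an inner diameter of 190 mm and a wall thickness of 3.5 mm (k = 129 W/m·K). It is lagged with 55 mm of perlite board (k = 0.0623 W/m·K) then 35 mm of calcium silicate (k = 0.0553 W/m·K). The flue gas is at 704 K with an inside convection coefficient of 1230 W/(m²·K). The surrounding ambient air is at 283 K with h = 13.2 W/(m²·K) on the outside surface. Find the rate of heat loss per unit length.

Cylindrical conduction, so R = ln(r₂/r₁)/(2πkL) per layer, in series:
R_inner film = 1/(h_i·2πr₁L) = 1/(1230×2π×0.095×1) = 0.001362 K/W
R_brass pipe wall = ln(98.5/95)/(2π×129×1) = 4.464×10^-5 K/W
R_perlite board = ln(153.5/98.5)/(2π×0.0623×1) = 1.133 K/W
R_calcium silicate = ln(188.5/153.5)/(2π×0.0553×1) = 0.5911 K/W
R_outer film = 1/(h_o·2πr_oL) = 1/(13.2×2π×0.1885×1) = 0.06396 K/W
R_total = 1.79 K/W
Q = ΔT/R_total = 421/1.79

q′ ≈ 235 W/m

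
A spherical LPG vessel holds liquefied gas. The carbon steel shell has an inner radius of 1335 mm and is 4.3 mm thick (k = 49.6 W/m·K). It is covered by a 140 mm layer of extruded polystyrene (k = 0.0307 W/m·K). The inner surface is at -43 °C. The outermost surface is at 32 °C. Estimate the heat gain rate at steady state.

Each spherical layer contributes R = (1/r_i − 1/r_o)/(4πk):
R_carbon steel shell = (1/1.335 − 1/1.3393)/(4π×49.6) = 3.858×10^-6 K/W
R_extruded polystyrene = (1/1.3393 − 1/1.4793)/(4π×0.0307) = 0.1832 K/W
R_total = 0.1832 K/W
Q = ΔT/R_total = 75/0.1832

Q ≈ 409 W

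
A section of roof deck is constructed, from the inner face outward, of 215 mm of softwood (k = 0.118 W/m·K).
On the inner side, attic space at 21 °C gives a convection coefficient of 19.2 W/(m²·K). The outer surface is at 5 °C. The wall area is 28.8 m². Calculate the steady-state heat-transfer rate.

Model the wall as resistances in series:
R_inner film = 1/(h_i·A) = 1/(19.2×28.8) = 0.001808 K/W
R_softwood = L/(kA) = 0.215/(0.118×28.8) = 0.06327 K/W
R_total = 0.06507 K/W
Q = ΔT / R_total = 16 / 0.06507

Q ≈ 246 W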